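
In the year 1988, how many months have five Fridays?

5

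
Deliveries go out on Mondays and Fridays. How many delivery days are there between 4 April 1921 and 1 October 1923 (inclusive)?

261

4 April 1921 is a Monday.
That's 911 days from start to end, counting both.
911 = 7 × 130 + 1, so there are 130 full weeks plus 1 extra day.
Each full week contributes 2 days from the set (Mon, Fri): 130 × 2 = 260.
The 1 extra day is Mon — 1 of them qualifies.
Total: 260 + 1 = 261.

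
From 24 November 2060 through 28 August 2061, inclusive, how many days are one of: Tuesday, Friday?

24 November 2060 is a Wednesday.
The range spans 278 days (inclusive of both endpoints).
278 = 7 × 39 + 5, so there are 39 full weeks plus 5 extra days.
Each full week contributes 2 days from the set (Tue, Fri): 39 × 2 = 78.
The 5 extra days are Wednesday, Thursday, Friday, Saturday, Sunday — 1 of them qualifies.
Total: 78 + 1 = 79.

79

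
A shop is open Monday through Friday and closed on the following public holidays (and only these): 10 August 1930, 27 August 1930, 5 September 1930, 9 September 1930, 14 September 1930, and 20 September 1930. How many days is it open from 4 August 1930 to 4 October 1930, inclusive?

42 working days

4 August 1930 is a Monday.
From 4 August 1930 to 4 October 1930 is 62 days inclusive.
62 = 7 × 8 + 6, so there are 8 full weeks plus 6 extra days.
Each full week contributes 5 weekdays (Mon–Fri): 8 × 5 = 40.
The 6 extra days are Mon, Tue, Wed, Thu, Fri, Sat — 5 of them qualify.
Total: 40 + 5 = 45.
Holidays: 10 August 1930 (Sun); 27 August 1930 (Wed); 5 September 1930 (Fri); 9 September 1930 (Tue); 14 September 1930 (Sun); 20 September 1930 (Sat).
3 of the 6 holidays fall on weekdays; the rest are weekends and were already excluded.
Business days: 45 − 3 = 42.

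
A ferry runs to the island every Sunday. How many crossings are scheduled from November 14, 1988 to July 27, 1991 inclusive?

November 14, 1988 is a Monday.
From November 14, 1988 to July 27, 1991 is 986 days inclusive.
986 = 7 × 140 + 6, so there are 140 full weeks plus 6 extra days.
Each full week contributes one Sunday: 140 so far.
The 6 extra days are Monday, Tuesday, Wednesday, Thursday, Friday, Saturday — none qualify.
Total: 140 + 0 = 140.

140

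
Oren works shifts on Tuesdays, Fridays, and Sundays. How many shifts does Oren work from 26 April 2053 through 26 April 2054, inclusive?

26 April 2053 is a Saturday.
From 26 April 2053 to 26 April 2054 is 366 days inclusive.
366 = 7 × 52 + 2, so there are 52 full weeks plus 2 extra days.
Each full week contributes 3 days from the set (Tue, Fri, Sun): 52 × 3 = 156.
The 2 extra days are Saturday, Sunday — 1 of them qualifies.
Total: 156 + 1 = 157.

157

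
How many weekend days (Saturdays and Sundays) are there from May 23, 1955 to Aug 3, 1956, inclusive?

May 23, 1955 is a Monday.
From May 23, 1955 to Aug 3, 1956 is 439 days inclusive.
439 = 7 × 62 + 5, so there are 62 full weeks plus 5 extra days.
Each full week contributes 2 weekend days (Sat, Sun): 62 × 2 = 124.
The 5 extra days are Monday, Tuesday, Wednesday, Thursday, Friday — none qualify.
Total: 124 + 0 = 124.

124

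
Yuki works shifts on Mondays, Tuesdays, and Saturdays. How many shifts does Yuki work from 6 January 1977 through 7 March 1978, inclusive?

183

6 January 1977 is a Thursday.
From 6 January 1977 to 7 March 1978 is 426 days inclusive.
426 = 7 × 60 + 6, so there are 60 full weeks plus 6 extra days.
Each full week contributes 3 days from the set (Mon, Tue, Sat): 60 × 3 = 180.
The 6 extra days are Thu, Fri, Sat, Sun, Mon, Tue — 3 of them qualify.
Total: 180 + 3 = 183.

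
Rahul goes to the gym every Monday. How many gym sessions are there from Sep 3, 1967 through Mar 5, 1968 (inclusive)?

Sep 3, 1967 is a Sunday.
The range spans 185 days (inclusive of both endpoints).
185 = 7 × 26 + 3, so there are 26 full weeks plus 3 extra days.
Each full week contributes one Monday: 26 so far.
The 3 extra days are Sun, Mon, Tue — 1 of them qualifies.
Total: 26 + 1 = 27.

27 Mondays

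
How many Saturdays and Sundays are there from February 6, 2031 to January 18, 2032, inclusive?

100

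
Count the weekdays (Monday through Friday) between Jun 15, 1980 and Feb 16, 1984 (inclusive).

959 weekdays

Jun 15, 1980 is a Sunday.
The range spans 1342 days (inclusive of both endpoints).
1342 = 7 × 191 + 5, so there are 191 full weeks plus 5 extra days.
Each full week contributes 5 weekdays (Mon–Fri): 191 × 5 = 955.
The 5 extra days are Sunday, Monday, Tuesday, Wednesday, Thursday — 4 of them qualify.
Total: 955 + 4 = 959.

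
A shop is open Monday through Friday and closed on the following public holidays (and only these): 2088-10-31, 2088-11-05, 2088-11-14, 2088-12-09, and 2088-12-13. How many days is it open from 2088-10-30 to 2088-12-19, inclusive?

32

2088-10-30 is a Saturday.
The range spans 51 days (inclusive of both endpoints).
51 = 7 × 7 + 2, so there are 7 full weeks plus 2 extra days.
Each full week contributes 5 weekdays (Mon–Fri): 7 × 5 = 35.
The 2 extra days are Sat, Sun — none qualify.
Total: 35 + 0 = 35.
Holidays: 2088-10-31 (Sun); 2088-11-05 (Fri); 2088-11-14 (Sun); 2088-12-09 (Thu); 2088-12-13 (Mon).
3 of the 5 holidays fall on weekdays; the rest are weekends and were already excluded.
Business days: 35 − 3 = 32.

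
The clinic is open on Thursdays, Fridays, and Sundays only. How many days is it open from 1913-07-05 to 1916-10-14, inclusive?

1913-07-05 is a Saturday.
From 1913-07-05 to 1916-10-14 is 1198 days inclusive.
1198 = 7 × 171 + 1, so there are 171 full weeks plus 1 extra day.
Each full week contributes 3 days from the set (Thu, Fri, Sun): 171 × 3 = 513.
The 1 extra day is Sat — none qualify.
Total: 513 + 0 = 513.

513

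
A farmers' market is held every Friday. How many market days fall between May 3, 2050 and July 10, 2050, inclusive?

10

May 3, 2050 is a Tuesday.
The range spans 69 days (inclusive of both endpoints).
69 = 7 × 9 + 6, so there are 9 full weeks plus 6 extra days.
Each full week contributes one Friday: 9 so far.
The 6 extra days are Tue, Wed, Thu, Fri, Sat, Sun — 1 of them qualifies.
Total: 9 + 1 = 10.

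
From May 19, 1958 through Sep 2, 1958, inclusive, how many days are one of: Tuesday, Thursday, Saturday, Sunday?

May 19, 1958 is a Monday.
That's 107 days from start to end, counting both.
107 = 7 × 15 + 2, so there are 15 full weeks plus 2 extra days.
Each full week contributes 4 days from the set (Tue, Thu, Sat, Sun): 15 × 4 = 60.
The 2 extra days are Monday, Tuesday — 1 of them qualifies.
Total: 60 + 1 = 61.

61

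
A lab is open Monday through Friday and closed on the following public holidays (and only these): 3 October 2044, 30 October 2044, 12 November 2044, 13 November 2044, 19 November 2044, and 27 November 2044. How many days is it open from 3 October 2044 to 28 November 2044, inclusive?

3 October 2044 is a Monday.
The range spans 57 days (inclusive of both endpoints).
57 = 7 × 8 + 1, so there are 8 full weeks plus 1 extra day.
Each full week contributes 5 weekdays (Mon–Fri): 8 × 5 = 40.
The 1 extra day is Monday — 1 of them qualifies.
Total: 40 + 1 = 41.
Holidays: 3 October 2044 (Mon); 30 October 2044 (Sun); 12 November 2044 (Sat); 13 November 2044 (Sun); 19 November 2044 (Sat); 27 November 2044 (Sun).
1 of the 6 holidays fall on weekdays; the rest are weekends and were already excluded.
Business days: 41 − 1 = 40.

40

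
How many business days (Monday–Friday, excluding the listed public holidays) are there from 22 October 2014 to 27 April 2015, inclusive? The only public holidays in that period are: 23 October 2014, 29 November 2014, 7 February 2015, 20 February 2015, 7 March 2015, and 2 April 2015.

131

22 October 2014 is a Wednesday.
The range spans 188 days (inclusive of both endpoints).
188 = 7 × 26 + 6, so there are 26 full weeks plus 6 extra days.
Each full week contributes 5 weekdays (Mon–Fri): 26 × 5 = 130.
The 6 extra days are Wed, Thu, Fri, Sat, Sun, Mon — 4 of them qualify.
Total: 130 + 4 = 134.
Holidays: 23 October 2014 (Thu); 29 November 2014 (Sat); 7 February 2015 (Sat); 20 February 2015 (Fri); 7 March 2015 (Sat); 2 April 2015 (Thu).
3 of the 6 holidays fall on weekdays; the rest are weekends and were already excluded.
Business days: 134 − 3 = 131.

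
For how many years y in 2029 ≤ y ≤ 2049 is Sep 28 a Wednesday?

Day of week of September 28 in each year:
2029: Fri, 2030: Sat, 2031: Sun, 2032: Tue, 2033: Wed ✓, 2034: Thu, 2035: Fri, 2036: Sun, 2037: Mon, 2038: Tue, 2039: Wed ✓, 2040: Fri, 2041: Sat, 2042: Sun, 2043: Mon, 2044: Wed ✓, 2045: Thu, 2046: Fri, 2047: Sat, 2048: Mon, 2049: Tue
Wednesdays: 2033, 2039, 2044.

3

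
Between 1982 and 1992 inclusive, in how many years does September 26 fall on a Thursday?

2

Day of week of September 26 in each year:
1982: Sun, 1983: Mon, 1984: Wed, 1985: Thu ✓, 1986: Fri, 1987: Sat, 1988: Mon, 1989: Tue, 1990: Wed, 1991: Thu ✓, 1992: Sat
Thursdays: 1985, 1991.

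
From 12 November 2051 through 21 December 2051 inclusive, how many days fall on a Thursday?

6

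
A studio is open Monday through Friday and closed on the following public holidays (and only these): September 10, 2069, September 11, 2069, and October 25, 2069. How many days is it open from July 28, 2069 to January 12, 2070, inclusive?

July 28, 2069 is a Sunday.
The range spans 169 days (inclusive of both endpoints).
169 = 7 × 24 + 1, so there are 24 full weeks plus 1 extra day.
Each full week contributes 5 weekdays (Mon–Fri): 24 × 5 = 120.
The 1 extra day is Sunday — none qualify.
Total: 120 + 0 = 120.
Holidays: September 10, 2069 (Tue); September 11, 2069 (Wed); October 25, 2069 (Fri).
All 3 holidays fall on weekdays, so subtract 3.
Business days: 120 − 3 = 117.

117 business days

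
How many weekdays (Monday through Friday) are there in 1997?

1 January 1997 is a Wednesday.
From 1 January 1997 to 31 December 1997 is 365 days inclusive.
365 = 7 × 52 + 1, so there are 52 full weeks plus 1 extra day.
Each full week contributes 5 weekdays (Mon–Fri): 52 × 5 = 260.
The 1 extra day is Wed — 1 of them qualifies.
Total: 260 + 1 = 261.

261 weekdays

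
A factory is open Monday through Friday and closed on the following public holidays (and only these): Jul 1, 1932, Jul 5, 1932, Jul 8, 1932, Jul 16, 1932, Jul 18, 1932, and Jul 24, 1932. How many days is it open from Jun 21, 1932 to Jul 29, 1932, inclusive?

Jun 21, 1932 is a Tuesday.
The range spans 39 days (inclusive of both endpoints).
39 = 7 × 5 + 4, so there are 5 full weeks plus 4 extra days.
Each full week contributes 5 weekdays (Mon–Fri): 5 × 5 = 25.
The 4 extra days are Tuesday, Wednesday, Thursday, Friday — 4 of them qualify.
Total: 25 + 4 = 29.
Holidays: Jul 1, 1932 (Fri); Jul 5, 1932 (Tue); Jul 8, 1932 (Fri); Jul 16, 1932 (Sat); Jul 18, 1932 (Mon); Jul 24, 1932 (Sun).
4 of the 6 holidays fall on weekdays; the rest are weekends and were already excluded.
Business days: 29 − 4 = 25.

25 business days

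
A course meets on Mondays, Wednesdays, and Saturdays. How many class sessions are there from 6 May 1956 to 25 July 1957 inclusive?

191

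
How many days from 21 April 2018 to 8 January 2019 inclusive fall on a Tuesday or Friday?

75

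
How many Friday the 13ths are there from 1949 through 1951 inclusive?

5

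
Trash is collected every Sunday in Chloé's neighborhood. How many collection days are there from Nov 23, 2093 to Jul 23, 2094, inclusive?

Nov 23, 2093 is a Monday.
That's 243 days from start to end, counting both.
243 = 7 × 34 + 5, so there are 34 full weeks plus 5 extra days.
Each full week contributes one Sunday: 34 so far.
The 5 extra days are Mon, Tue, Wed, Thu, Fri — none qualify.
Total: 34 + 0 = 34.

34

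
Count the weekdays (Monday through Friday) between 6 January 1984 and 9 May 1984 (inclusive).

89

6 January 1984 is a Friday.
From 6 January 1984 to 9 May 1984 is 125 days inclusive.
125 = 7 × 17 + 6, so there are 17 full weeks plus 6 extra days.
Each full week contributes 5 weekdays (Mon–Fri): 17 × 5 = 85.
The 6 extra days are Fri, Sat, Sun, Mon, Tue, Wed — 4 of them qualify.
Total: 85 + 4 = 89.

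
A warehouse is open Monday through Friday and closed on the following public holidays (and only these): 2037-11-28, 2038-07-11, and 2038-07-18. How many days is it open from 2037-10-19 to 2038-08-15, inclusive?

215

2037-10-19 is a Monday.
From 2037-10-19 to 2038-08-15 is 301 days inclusive.
301 = 7 × 43, so the span is exactly 43 full weeks.
Each full week contributes 5 weekdays (Mon–Fri): 43 × 5 = 215.
Holidays: 2037-11-28 (Sat); 2038-07-11 (Sun); 2038-07-18 (Sun).
None of the 3 holidays fall on a weekday, so nothing to subtract.
Business days: 215 − 0 = 215.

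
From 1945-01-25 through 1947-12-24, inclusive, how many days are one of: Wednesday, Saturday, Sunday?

456

1945-01-25 is a Thursday.
That's 1064 days from start to end, counting both.
1064 = 7 × 152, so the span is exactly 152 full weeks.
Each full week contributes 3 days from the set (Wed, Sat, Sun): 152 × 3 = 456.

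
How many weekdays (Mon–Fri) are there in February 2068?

21 weekdays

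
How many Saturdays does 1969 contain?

Jan 1, 1969 is a Wednesday.
That's 365 days from start to end, counting both.
365 = 7 × 52 + 1, so there are 52 full weeks plus 1 extra day.
Each full week contributes one Saturday: 52 so far.
The 1 extra day is Wednesday — none qualify.
Total: 52 + 0 = 52.

52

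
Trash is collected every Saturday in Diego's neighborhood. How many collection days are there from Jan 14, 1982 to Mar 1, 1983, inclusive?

59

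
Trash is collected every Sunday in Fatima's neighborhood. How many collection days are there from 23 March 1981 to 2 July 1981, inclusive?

23 March 1981 is a Monday.
That's 102 days from start to end, counting both.
102 = 7 × 14 + 4, so there are 14 full weeks plus 4 extra days.
Each full week contributes one Sunday: 14 so far.
The 4 extra days are Monday, Tuesday, Wednesday, Thursday — none qualify.
Total: 14 + 0 = 14.

14 Sundays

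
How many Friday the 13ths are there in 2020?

2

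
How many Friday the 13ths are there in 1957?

The 13th falls on a Friday when the month's 13th has weekday Fri.
Jan 13 is Sun; Feb 13 is Wed; Mar 13 is Wed; Apr 13 is Sat; May 13 is Mon; Jun 13 is Thu; Jul 13 is Sat; Aug 13 is Tue; Sep 13 is Fri ✓; Oct 13 is Sun; Nov 13 is Wed; Dec 13 is Fri ✓.
Friday the 13ths: Sep, Dec.

2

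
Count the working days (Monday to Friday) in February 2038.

1 February 2038 is a Monday.
From 1 February 2038 to 28 February 2038 is 28 days inclusive.
28 = 7 × 4, so the span is exactly 4 full weeks.
Each full week contributes 5 weekdays (Mon–Fri): 4 × 5 = 20.
Total: 20.

20 weekdays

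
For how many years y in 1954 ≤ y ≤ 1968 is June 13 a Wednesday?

2

Day of week of June 13 in each year:
1954: Sun, 1955: Mon, 1956: Wed ✓, 1957: Thu, 1958: Fri, 1959: Sat, 1960: Mon, 1961: Tue, 1962: Wed ✓, 1963: Thu, 1964: Sat, 1965: Sun, 1966: Mon, 1967: Tue, 1968: Thu
Wednesdays: 1956, 1962.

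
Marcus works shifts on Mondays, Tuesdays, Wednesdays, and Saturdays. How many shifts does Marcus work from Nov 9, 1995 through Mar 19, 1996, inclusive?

Nov 9, 1995 is a Thursday.
From Nov 9, 1995 to Mar 19, 1996 is 132 days inclusive.
132 = 7 × 18 + 6, so there are 18 full weeks plus 6 extra days.
Each full week contributes 4 days from the set (Mon, Tue, Wed, Sat): 18 × 4 = 72.
The 6 extra days are Thu, Fri, Sat, Sun, Mon, Tue — 3 of them qualify.
Total: 72 + 3 = 75.

75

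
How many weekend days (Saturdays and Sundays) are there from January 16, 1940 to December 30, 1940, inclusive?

January 16, 1940 is a Tuesday.
The range spans 350 days (inclusive of both endpoints).
350 = 7 × 50, so the span is exactly 50 full weeks.
Each full week contributes 2 weekend days (Sat, Sun): 50 × 2 = 100.
Total: 100.

100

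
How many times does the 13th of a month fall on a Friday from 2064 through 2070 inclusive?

12

Friday-the-13ths by year:
2064: Jun
2065: Feb, Mar, Nov
2066: Aug
2067: May
2068: Jan, Apr, Jul
2069: Sep, Dec
2070: Jun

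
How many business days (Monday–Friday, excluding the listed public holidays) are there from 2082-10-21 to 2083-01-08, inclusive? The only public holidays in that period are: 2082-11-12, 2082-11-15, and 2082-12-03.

2082-10-21 is a Wednesday.
From 2082-10-21 to 2083-01-08 is 80 days inclusive.
80 = 7 × 11 + 3, so there are 11 full weeks plus 3 extra days.
Each full week contributes 5 weekdays (Mon–Fri): 11 × 5 = 55.
The 3 extra days are Wednesday, Thursday, Friday — 3 of them qualify.
Total: 55 + 3 = 58.
Holidays: 2082-11-12 (Thu); 2082-11-15 (Sun); 2082-12-03 (Thu).
2 of the 3 holidays fall on weekdays; the rest are weekends and were already excluded.
Business days: 58 − 2 = 56.

56 business days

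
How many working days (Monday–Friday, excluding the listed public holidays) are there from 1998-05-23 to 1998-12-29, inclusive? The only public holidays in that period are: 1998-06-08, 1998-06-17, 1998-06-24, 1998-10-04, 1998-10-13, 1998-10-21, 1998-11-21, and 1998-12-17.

151

1998-05-23 is a Saturday.
That's 221 days from start to end, counting both.
221 = 7 × 31 + 4, so there are 31 full weeks plus 4 extra days.
Each full week contributes 5 weekdays (Mon–Fri): 31 × 5 = 155.
The 4 extra days are Sat, Sun, Mon, Tue — 2 of them qualify.
Total: 155 + 2 = 157.
Holidays: 1998-06-08 (Mon); 1998-06-17 (Wed); 1998-06-24 (Wed); 1998-10-04 (Sun); 1998-10-13 (Tue); 1998-10-21 (Wed); 1998-11-21 (Sat); 1998-12-17 (Thu).
6 of the 8 holidays fall on weekdays; the rest are weekends and were already excluded.
Business days: 157 − 6 = 151.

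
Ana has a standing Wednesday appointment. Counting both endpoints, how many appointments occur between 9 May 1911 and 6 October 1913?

9 May 1911 is a Tuesday.
The range spans 882 days (inclusive of both endpoints).
882 = 7 × 126, so the span is exactly 126 full weeks.
Each full week contributes one Wednesday: 126 so far.
Total: 126.

126 Wednesdays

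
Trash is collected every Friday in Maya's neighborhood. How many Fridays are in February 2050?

February 1, 2050 is a Tuesday.
That's 28 days from start to end, counting both.
28 = 7 × 4, so the span is exactly 4 full weeks.
Each full week contributes one Friday: 4 so far.
Total: 4.

4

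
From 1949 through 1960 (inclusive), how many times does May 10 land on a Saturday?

Day of week of May 10 in each year:
1949: Tue, 1950: Wed, 1951: Thu, 1952: Sat ✓, 1953: Sun, 1954: Mon, 1955: Tue, 1956: Thu, 1957: Fri, 1958: Sat ✓, 1959: Sun, 1960: Tue
Saturdays: 1952, 1958.

2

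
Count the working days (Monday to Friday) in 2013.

261

2013-01-01 is a Tuesday.
The range spans 365 days (inclusive of both endpoints).
365 = 7 × 52 + 1, so there are 52 full weeks plus 1 extra day.
Each full week contributes 5 weekdays (Mon–Fri): 52 × 5 = 260.
The 1 extra day is Tuesday — 1 of them qualifies.
Total: 260 + 1 = 261.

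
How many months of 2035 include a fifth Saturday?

A month has five Saturdays exactly when Saturday falls within its first (length − 28) days.
Jan: 31 days, starts Mon → 5 of Mon, Tue, Wed
Feb: 28 days, starts Thu → 5 of (none)
Mar: 31 days, starts Thu → 5 of Thu, Fri, Sat ✓
Apr: 30 days, starts Sun → 5 of Sun, Mon
May: 31 days, starts Tue → 5 of Tue, Wed, Thu
Jun: 30 days, starts Fri → 5 of Fri, Sat ✓
Jul: 31 days, starts Sun → 5 of Sun, Mon, Tue
Aug: 31 days, starts Wed → 5 of Wed, Thu, Fri
Sep: 30 days, starts Sat → 5 of Sat, Sun ✓
Oct: 31 days, starts Mon → 5 of Mon, Tue, Wed
Nov: 30 days, starts Thu → 5 of Thu, Fri
Dec: 31 days, starts Sat → 5 of Sat, Sun, Mon ✓
Months with five Saturdays: Mar, Jun, Sep, Dec.

4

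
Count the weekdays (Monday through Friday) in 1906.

261

1 January 1906 is a Monday.
The range spans 365 days (inclusive of both endpoints).
365 = 7 × 52 + 1, so there are 52 full weeks plus 1 extra day.
Each full week contributes 5 weekdays (Mon–Fri): 52 × 5 = 260.
The 1 extra day is Monday — 1 of them qualifies.
Total: 260 + 1 = 261.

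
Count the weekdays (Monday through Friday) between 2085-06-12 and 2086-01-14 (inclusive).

155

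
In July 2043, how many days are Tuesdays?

4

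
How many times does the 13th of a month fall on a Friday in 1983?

The 13th falls on a Friday when the month's 13th has weekday Fri.
Jan 13 is Thu; Feb 13 is Sun; Mar 13 is Sun; Apr 13 is Wed; May 13 is Fri ✓; Jun 13 is Mon; Jul 13 is Wed; Aug 13 is Sat; Sep 13 is Tue; Oct 13 is Thu; Nov 13 is Sun; Dec 13 is Tue.
Friday the 13ths: May.

1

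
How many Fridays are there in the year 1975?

52

Jan 1, 1975 is a Wednesday.
The range spans 365 days (inclusive of both endpoints).
365 = 7 × 52 + 1, so there are 52 full weeks plus 1 extra day.
Each full week contributes one Friday: 52 so far.
The 1 extra day is Wednesday — none qualify.
Total: 52 + 0 = 52.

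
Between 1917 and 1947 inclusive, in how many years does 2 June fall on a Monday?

Day of week of June 2 in each year:
1917: Sat, 1918: Sun, 1919: Mon ✓, 1920: Wed, 1921: Thu, 1922: Fri, 1923: Sat, 1924: Mon ✓, 1925: Tue, 1926: Wed, 1927: Thu, 1928: Sat, 1929: Sun, 1930: Mon ✓, 1931: Tue, 1932: Thu, 1933: Fri, 1934: Sat, 1935: Sun, 1936: Tue, 1937: Wed, 1938: Thu, 1939: Fri, 1940: Sun, 1941: Mon ✓, 1942: Tue, 1943: Wed, 1944: Fri, 1945: Sat, 1946: Sun, 1947: Mon ✓
Mondays: 1919, 1924, 1930, 1941, 1947.

5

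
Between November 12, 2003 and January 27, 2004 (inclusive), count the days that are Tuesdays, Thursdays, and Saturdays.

November 12, 2003 is a Wednesday.
From November 12, 2003 to January 27, 2004 is 77 days inclusive.
77 = 7 × 11, so the span is exactly 11 full weeks.
Each full week contributes 3 days from the set (Tue, Thu, Sat): 11 × 3 = 33.
Total: 33.

33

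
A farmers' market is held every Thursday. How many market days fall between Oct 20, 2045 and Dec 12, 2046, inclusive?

59

Oct 20, 2045 is a Friday.
The range spans 419 days (inclusive of both endpoints).
419 = 7 × 59 + 6, so there are 59 full weeks plus 6 extra days.
Each full week contributes one Thursday: 59 so far.
The 6 extra days are Friday, Saturday, Sunday, Monday, Tuesday, Wednesday — none qualify.
Total: 59 + 0 = 59.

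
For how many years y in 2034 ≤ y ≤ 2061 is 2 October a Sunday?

Day of week of October 2 in each year:
2034: Mon, 2035: Tue, 2036: Thu, 2037: Fri, 2038: Sat, 2039: Sun ✓, 2040: Tue, 2041: Wed, 2042: Thu, 2043: Fri, 2044: Sun ✓, 2045: Mon, 2046: Tue, 2047: Wed, 2048: Fri, 2049: Sat, 2050: Sun ✓, 2051: Mon, 2052: Wed, 2053: Thu, 2054: Fri, 2055: Sat, 2056: Mon, 2057: Tue, 2058: Wed, 2059: Thu, 2060: Sat, 2061: Sun ✓
Sundays: 2039, 2044, 2050, 2061.

4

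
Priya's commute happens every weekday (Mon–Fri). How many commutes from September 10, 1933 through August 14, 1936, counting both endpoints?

765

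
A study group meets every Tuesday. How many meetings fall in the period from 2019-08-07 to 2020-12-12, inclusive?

70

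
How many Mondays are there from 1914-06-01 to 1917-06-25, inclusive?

161

1914-06-01 is a Monday.
From 1914-06-01 to 1917-06-25 is 1121 days inclusive.
1121 = 7 × 160 + 1, so there are 160 full weeks plus 1 extra day.
Each full week contributes one Monday: 160 so far.
The 1 extra day is Mon — 1 of them qualifies.
Total: 160 + 1 = 161.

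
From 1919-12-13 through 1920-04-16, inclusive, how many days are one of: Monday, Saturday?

36

1919-12-13 is a Saturday.
That's 126 days from start to end, counting both.
126 = 7 × 18, so the span is exactly 18 full weeks.
Each full week contributes 2 days from the set (Mon, Sat): 18 × 2 = 36.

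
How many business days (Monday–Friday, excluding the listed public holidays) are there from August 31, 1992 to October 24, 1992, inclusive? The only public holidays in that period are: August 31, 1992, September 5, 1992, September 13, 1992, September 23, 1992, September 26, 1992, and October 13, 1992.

August 31, 1992 is a Monday.
From August 31, 1992 to October 24, 1992 is 55 days inclusive.
55 = 7 × 7 + 6, so there are 7 full weeks plus 6 extra days.
Each full week contributes 5 weekdays (Mon–Fri): 7 × 5 = 35.
The 6 extra days are Mon, Tue, Wed, Thu, Fri, Sat — 5 of them qualify.
Total: 35 + 5 = 40.
Holidays: August 31, 1992 (Mon); September 5, 1992 (Sat); September 13, 1992 (Sun); September 23, 1992 (Wed); September 26, 1992 (Sat); October 13, 1992 (Tue).
3 of the 6 holidays fall on weekdays; the rest are weekends and were already excluded.
Business days: 40 − 3 = 37.

37 business days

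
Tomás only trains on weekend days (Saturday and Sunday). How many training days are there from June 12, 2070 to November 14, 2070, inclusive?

44

June 12, 2070 is a Thursday.
The range spans 156 days (inclusive of both endpoints).
156 = 7 × 22 + 2, so there are 22 full weeks plus 2 extra days.
Each full week contributes 2 weekend days (Sat, Sun): 22 × 2 = 44.
The 2 extra days are Thu, Fri — none qualify.
Total: 44 + 0 = 44.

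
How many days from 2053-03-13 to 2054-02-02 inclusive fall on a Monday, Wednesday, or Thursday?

140

2053-03-13 is a Thursday.
From 2053-03-13 to 2054-02-02 is 327 days inclusive.
327 = 7 × 46 + 5, so there are 46 full weeks plus 5 extra days.
Each full week contributes 3 days from the set (Mon, Wed, Thu): 46 × 3 = 138.
The 5 extra days are Thursday, Friday, Saturday, Sunday, Monday — 2 of them qualify.
Total: 138 + 2 = 140.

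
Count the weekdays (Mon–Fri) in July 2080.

23

July 1, 2080 is a Monday.
That's 31 days from start to end, counting both.
31 = 7 × 4 + 3, so there are 4 full weeks plus 3 extra days.
Each full week contributes 5 weekdays (Mon–Fri): 4 × 5 = 20.
The 3 extra days are Monday, Tuesday, Wednesday — 3 of them qualify.
Total: 20 + 3 = 23.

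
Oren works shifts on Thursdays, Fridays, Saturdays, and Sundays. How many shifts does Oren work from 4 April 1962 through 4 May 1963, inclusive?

4 April 1962 is a Wednesday.
That's 396 days from start to end, counting both.
396 = 7 × 56 + 4, so there are 56 full weeks plus 4 extra days.
Each full week contributes 4 days from the set (Thu, Fri, Sat, Sun): 56 × 4 = 224.
The 4 extra days are Wed, Thu, Fri, Sat — 3 of them qualify.
Total: 224 + 3 = 227.

227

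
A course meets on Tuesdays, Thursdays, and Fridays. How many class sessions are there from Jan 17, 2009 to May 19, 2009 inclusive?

Jan 17, 2009 is a Saturday.
That's 123 days from start to end, counting both.
123 = 7 × 17 + 4, so there are 17 full weeks plus 4 extra days.
Each full week contributes 3 days from the set (Tue, Thu, Fri): 17 × 3 = 51.
The 4 extra days are Sat, Sun, Mon, Tue — 1 of them qualifies.
Total: 51 + 1 = 52.

52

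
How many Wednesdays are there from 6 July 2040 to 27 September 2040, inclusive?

6 July 2040 is a Friday.
The range spans 84 days (inclusive of both endpoints).
84 = 7 × 12, so the span is exactly 12 full weeks.
Each full week contributes one Wednesday: 12 so far.

12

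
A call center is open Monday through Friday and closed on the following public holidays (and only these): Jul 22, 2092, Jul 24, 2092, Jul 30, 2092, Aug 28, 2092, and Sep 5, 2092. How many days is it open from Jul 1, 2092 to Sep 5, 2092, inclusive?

44

Jul 1, 2092 is a Tuesday.
That's 67 days from start to end, counting both.
67 = 7 × 9 + 4, so there are 9 full weeks plus 4 extra days.
Each full week contributes 5 weekdays (Mon–Fri): 9 × 5 = 45.
The 4 extra days are Tuesday, Wednesday, Thursday, Friday — 4 of them qualify.
Total: 45 + 4 = 49.
Holidays: Jul 22, 2092 (Tue); Jul 24, 2092 (Thu); Jul 30, 2092 (Wed); Aug 28, 2092 (Thu); Sep 5, 2092 (Fri).
All 5 holidays fall on weekdays, so subtract 5.
Business days: 49 − 5 = 44.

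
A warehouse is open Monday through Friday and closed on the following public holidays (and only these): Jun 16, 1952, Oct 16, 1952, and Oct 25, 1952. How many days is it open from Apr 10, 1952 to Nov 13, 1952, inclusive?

Apr 10, 1952 is a Thursday.
That's 218 days from start to end, counting both.
218 = 7 × 31 + 1, so there are 31 full weeks plus 1 extra day.
Each full week contributes 5 weekdays (Mon–Fri): 31 × 5 = 155.
The 1 extra day is Thu — 1 of them qualifies.
Total: 155 + 1 = 156.
Holidays: Jun 16, 1952 (Mon); Oct 16, 1952 (Thu); Oct 25, 1952 (Sat).
2 of the 3 holidays fall on weekdays; the rest are weekends and were already excluded.
Business days: 156 − 2 = 154.

154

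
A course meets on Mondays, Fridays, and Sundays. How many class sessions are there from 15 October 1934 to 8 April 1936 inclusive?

15 October 1934 is a Monday.
The range spans 542 days (inclusive of both endpoints).
542 = 7 × 77 + 3, so there are 77 full weeks plus 3 extra days.
Each full week contributes 3 days from the set (Mon, Fri, Sun): 77 × 3 = 231.
The 3 extra days are Mon, Tue, Wed — 1 of them qualifies.
Total: 231 + 1 = 232.

232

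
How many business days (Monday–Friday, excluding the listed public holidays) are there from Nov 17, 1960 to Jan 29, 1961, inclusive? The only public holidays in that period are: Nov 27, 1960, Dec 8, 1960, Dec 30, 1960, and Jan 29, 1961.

Nov 17, 1960 is a Thursday.
The range spans 74 days (inclusive of both endpoints).
74 = 7 × 10 + 4, so there are 10 full weeks plus 4 extra days.
Each full week contributes 5 weekdays (Mon–Fri): 10 × 5 = 50.
The 4 extra days are Thursday, Friday, Saturday, Sunday — 2 of them qualify.
Total: 50 + 2 = 52.
Holidays: Nov 27, 1960 (Sun); Dec 8, 1960 (Thu); Dec 30, 1960 (Fri); Jan 29, 1961 (Sun).
2 of the 4 holidays fall on weekdays; the rest are weekends and were already excluded.
Business days: 52 − 2 = 50.

50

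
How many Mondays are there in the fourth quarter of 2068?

1 October 2068 is a Monday.
The range spans 92 days (inclusive of both endpoints).
92 = 7 × 13 + 1, so there are 13 full weeks plus 1 extra day.
Each full week contributes one Monday: 13 so far.
The 1 extra day is Monday — 1 of them qualifies.
Total: 13 + 1 = 14.

14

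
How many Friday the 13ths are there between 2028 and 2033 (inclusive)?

9

Friday-the-13ths by year:
2028: Oct
2029: Apr, Jul
2030: Sep, Dec
2031: Jun
2032: Feb, Aug
2033: May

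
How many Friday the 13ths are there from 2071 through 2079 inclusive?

16

Friday-the-13ths by year:
2071: Feb, Mar, Nov
2072: May
2073: Jan, Oct
2074: Apr, Jul
2075: Sep, Dec
2076: Mar, Nov
2077: Aug
2078: May
2079: Jan, Oct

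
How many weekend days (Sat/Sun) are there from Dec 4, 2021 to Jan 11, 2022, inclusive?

Dec 4, 2021 is a Saturday.
From Dec 4, 2021 to Jan 11, 2022 is 39 days inclusive.
39 = 7 × 5 + 4, so there are 5 full weeks plus 4 extra days.
Each full week contributes 2 weekend days (Sat, Sun): 5 × 2 = 10.
The 4 extra days are Saturday, Sunday, Monday, Tuesday — 2 of them qualify.
Total: 10 + 2 = 12.

12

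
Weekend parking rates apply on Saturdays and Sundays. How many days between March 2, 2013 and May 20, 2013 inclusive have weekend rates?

24

March 2, 2013 is a Saturday.
From March 2, 2013 to May 20, 2013 is 80 days inclusive.
80 = 7 × 11 + 3, so there are 11 full weeks plus 3 extra days.
Each full week contributes 2 weekend days (Sat, Sun): 11 × 2 = 22.
The 3 extra days are Saturday, Sunday, Monday — 2 of them qualify.
Total: 22 + 2 = 24.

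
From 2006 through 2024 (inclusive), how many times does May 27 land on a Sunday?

3

Day of week of May 27 in each year:
2006: Sat, 2007: Sun ✓, 2008: Tue, 2009: Wed, 2010: Thu, 2011: Fri, 2012: Sun ✓, 2013: Mon, 2014: Tue, 2015: Wed, 2016: Fri, 2017: Sat, 2018: Sun ✓, 2019: Mon, 2020: Wed, 2021: Thu, 2022: Fri, 2023: Sat, 2024: Mon
Sundays: 2007, 2012, 2018.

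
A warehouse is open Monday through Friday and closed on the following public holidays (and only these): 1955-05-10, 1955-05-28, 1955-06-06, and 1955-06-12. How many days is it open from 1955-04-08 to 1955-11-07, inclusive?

150 working days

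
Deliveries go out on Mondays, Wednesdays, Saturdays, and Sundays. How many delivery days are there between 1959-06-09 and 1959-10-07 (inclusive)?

69

1959-06-09 is a Tuesday.
The range spans 121 days (inclusive of both endpoints).
121 = 7 × 17 + 2, so there are 17 full weeks plus 2 extra days.
Each full week contributes 4 days from the set (Mon, Wed, Sat, Sun): 17 × 4 = 68.
The 2 extra days are Tue, Wed — 1 of them qualifies.
Total: 68 + 1 = 69.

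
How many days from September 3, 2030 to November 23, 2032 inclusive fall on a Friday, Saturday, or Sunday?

348

September 3, 2030 is a Tuesday.
The range spans 813 days (inclusive of both endpoints).
813 = 7 × 116 + 1, so there are 116 full weeks plus 1 extra day.
Each full week contributes 3 days from the set (Fri, Sat, Sun): 116 × 3 = 348.
The 1 extra day is Tue — none qualify.
Total: 348 + 0 = 348.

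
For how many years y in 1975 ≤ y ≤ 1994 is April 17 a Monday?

Day of week of April 17 in each year:
1975: Thu, 1976: Sat, 1977: Sun, 1978: Mon ✓, 1979: Tue, 1980: Thu, 1981: Fri, 1982: Sat, 1983: Sun, 1984: Tue, 1985: Wed, 1986: Thu, 1987: Fri, 1988: Sun, 1989: Mon ✓, 1990: Tue, 1991: Wed, 1992: Fri, 1993: Sat, 1994: Sun
Mondays: 1978, 1989.

2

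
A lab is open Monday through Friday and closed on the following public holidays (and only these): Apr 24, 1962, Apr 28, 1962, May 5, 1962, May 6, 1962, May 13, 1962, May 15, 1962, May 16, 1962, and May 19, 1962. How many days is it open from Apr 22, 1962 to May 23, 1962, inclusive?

20

Apr 22, 1962 is a Sunday.
That's 32 days from start to end, counting both.
32 = 7 × 4 + 4, so there are 4 full weeks plus 4 extra days.
Each full week contributes 5 weekdays (Mon–Fri): 4 × 5 = 20.
The 4 extra days are Sun, Mon, Tue, Wed — 3 of them qualify.
Total: 20 + 3 = 23.
Holidays: Apr 24, 1962 (Tue); Apr 28, 1962 (Sat); May 5, 1962 (Sat); May 6, 1962 (Sun); May 13, 1962 (Sun); May 15, 1962 (Tue); May 16, 1962 (Wed); May 19, 1962 (Sat).
3 of the 8 holidays fall on weekdays; the rest are weekends and were already excluded.
Business days: 23 − 3 = 20.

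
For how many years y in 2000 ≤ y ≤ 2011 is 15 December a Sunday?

1

Day of week of December 15 in each year:
2000: Fri, 2001: Sat, 2002: Sun ✓, 2003: Mon, 2004: Wed, 2005: Thu, 2006: Fri, 2007: Sat, 2008: Mon, 2009: Tue, 2010: Wed, 2011: Thu
Sundays: 2002.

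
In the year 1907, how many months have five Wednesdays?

A month has five Wednesdays exactly when Wednesday falls within its first (length − 28) days.
Jan: 31 days, starts Tue → 5 of Tue, Wed, Thu ✓
Feb: 28 days, starts Fri → 5 of (none)
Mar: 31 days, starts Fri → 5 of Fri, Sat, Sun
Apr: 30 days, starts Mon → 5 of Mon, Tue
May: 31 days, starts Wed → 5 of Wed, Thu, Fri ✓
Jun: 30 days, starts Sat → 5 of Sat, Sun
Jul: 31 days, starts Mon → 5 of Mon, Tue, Wed ✓
Aug: 31 days, starts Thu → 5 of Thu, Fri, Sat
Sep: 30 days, starts Sun → 5 of Sun, Mon
Oct: 31 days, starts Tue → 5 of Tue, Wed, Thu ✓
Nov: 30 days, starts Fri → 5 of Fri, Sat
Dec: 31 days, starts Sun → 5 of Sun, Mon, Tue
Months with five Wednesdays: Jan, May, Jul, Oct.

4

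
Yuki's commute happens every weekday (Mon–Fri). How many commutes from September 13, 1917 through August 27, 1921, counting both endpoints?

1032

September 13, 1917 is a Thursday.
That's 1445 days from start to end, counting both.
1445 = 7 × 206 + 3, so there are 206 full weeks plus 3 extra days.
Each full week contributes 5 weekdays (Mon–Fri): 206 × 5 = 1030.
The 3 extra days are Thursday, Friday, Saturday — 2 of them qualify.
Total: 1030 + 2 = 1032.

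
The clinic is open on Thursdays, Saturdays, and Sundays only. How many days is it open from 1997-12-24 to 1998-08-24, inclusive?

1997-12-24 is a Wednesday.
The range spans 244 days (inclusive of both endpoints).
244 = 7 × 34 + 6, so there are 34 full weeks plus 6 extra days.
Each full week contributes 3 days from the set (Thu, Sat, Sun): 34 × 3 = 102.
The 6 extra days are Wed, Thu, Fri, Sat, Sun, Mon — 3 of them qualify.
Total: 102 + 3 = 105.

105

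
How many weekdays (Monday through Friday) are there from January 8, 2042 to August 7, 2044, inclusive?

673

January 8, 2042 is a Wednesday.
The range spans 943 days (inclusive of both endpoints).
943 = 7 × 134 + 5, so there are 134 full weeks plus 5 extra days.
Each full week contributes 5 weekdays (Mon–Fri): 134 × 5 = 670.
The 5 extra days are Wed, Thu, Fri, Sat, Sun — 3 of them qualify.
Total: 670 + 3 = 673.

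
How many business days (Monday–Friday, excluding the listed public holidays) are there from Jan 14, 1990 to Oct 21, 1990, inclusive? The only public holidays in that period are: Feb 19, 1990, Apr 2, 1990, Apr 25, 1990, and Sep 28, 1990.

Jan 14, 1990 is a Sunday.
The range spans 281 days (inclusive of both endpoints).
281 = 7 × 40 + 1, so there are 40 full weeks plus 1 extra day.
Each full week contributes 5 weekdays (Mon–Fri): 40 × 5 = 200.
The 1 extra day is Sun — none qualify.
Total: 200 + 0 = 200.
Holidays: Feb 19, 1990 (Mon); Apr 2, 1990 (Mon); Apr 25, 1990 (Wed); Sep 28, 1990 (Fri).
All 4 holidays fall on weekdays, so subtract 4.
Business days: 200 − 4 = 196.

196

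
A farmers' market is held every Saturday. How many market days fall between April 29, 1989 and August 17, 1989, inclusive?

16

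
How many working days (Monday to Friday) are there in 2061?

260

2061-01-01 is a Saturday.
From 2061-01-01 to 2061-12-31 is 365 days inclusive.
365 = 7 × 52 + 1, so there are 52 full weeks plus 1 extra day.
Each full week contributes 5 weekdays (Mon–Fri): 52 × 5 = 260.
The 1 extra day is Saturday — none qualify.
Total: 260 + 0 = 260.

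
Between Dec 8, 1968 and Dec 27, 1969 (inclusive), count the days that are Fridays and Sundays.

Dec 8, 1968 is a Sunday.
From Dec 8, 1968 to Dec 27, 1969 is 385 days inclusive.
385 = 7 × 55, so the span is exactly 55 full weeks.
Each full week contributes 2 days from the set (Fri, Sun): 55 × 2 = 110.

110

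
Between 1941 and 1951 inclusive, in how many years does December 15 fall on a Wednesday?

2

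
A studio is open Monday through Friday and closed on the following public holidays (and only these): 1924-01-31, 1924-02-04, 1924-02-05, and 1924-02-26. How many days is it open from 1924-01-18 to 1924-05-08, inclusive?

1924-01-18 is a Friday.
That's 112 days from start to end, counting both.
112 = 7 × 16, so the span is exactly 16 full weeks.
Each full week contributes 5 weekdays (Mon–Fri): 16 × 5 = 80.
Total: 80.
Holidays: 1924-01-31 (Thu); 1924-02-04 (Mon); 1924-02-05 (Tue); 1924-02-26 (Tue).
All 4 holidays fall on weekdays, so subtract 4.
Business days: 80 − 4 = 76.

76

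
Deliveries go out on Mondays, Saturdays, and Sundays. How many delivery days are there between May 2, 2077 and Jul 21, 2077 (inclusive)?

35

May 2, 2077 is a Sunday.
That's 81 days from start to end, counting both.
81 = 7 × 11 + 4, so there are 11 full weeks plus 4 extra days.
Each full week contributes 3 days from the set (Mon, Sat, Sun): 11 × 3 = 33.
The 4 extra days are Sun, Mon, Tue, Wed — 2 of them qualify.
Total: 33 + 2 = 35.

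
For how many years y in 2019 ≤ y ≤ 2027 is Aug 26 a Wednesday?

Day of week of August 26 in each year:
2019: Mon, 2020: Wed ✓, 2021: Thu, 2022: Fri, 2023: Sat, 2024: Mon, 2025: Tue, 2026: Wed ✓, 2027: Thu
Wednesdays: 2020, 2026.

2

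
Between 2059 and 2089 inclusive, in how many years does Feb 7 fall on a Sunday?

4

Day of week of February 7 in each year:
2059: Fri, 2060: Sat, 2061: Mon, 2062: Tue, 2063: Wed, 2064: Thu, 2065: Sat, 2066: Sun ✓, 2067: Mon, 2068: Tue, 2069: Thu, 2070: Fri, 2071: Sat, 2072: Sun ✓, 2073: Tue, 2074: Wed, 2075: Thu, 2076: Fri, 2077: Sun ✓, 2078: Mon, 2079: Tue, 2080: Wed, 2081: Fri, 2082: Sat, 2083: Sun ✓, 2084: Mon, 2085: Wed, 2086: Thu, 2087: Fri, 2088: Sat, 2089: Mon
Sundays: 2066, 2072, 2077, 2083.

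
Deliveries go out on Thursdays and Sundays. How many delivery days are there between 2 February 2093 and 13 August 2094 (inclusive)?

159

2 February 2093 is a Monday.
That's 558 days from start to end, counting both.
558 = 7 × 79 + 5, so there are 79 full weeks plus 5 extra days.
Each full week contributes 2 days from the set (Thu, Sun): 79 × 2 = 158.
The 5 extra days are Mon, Tue, Wed, Thu, Fri — 1 of them qualifies.
Total: 158 + 1 = 159.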